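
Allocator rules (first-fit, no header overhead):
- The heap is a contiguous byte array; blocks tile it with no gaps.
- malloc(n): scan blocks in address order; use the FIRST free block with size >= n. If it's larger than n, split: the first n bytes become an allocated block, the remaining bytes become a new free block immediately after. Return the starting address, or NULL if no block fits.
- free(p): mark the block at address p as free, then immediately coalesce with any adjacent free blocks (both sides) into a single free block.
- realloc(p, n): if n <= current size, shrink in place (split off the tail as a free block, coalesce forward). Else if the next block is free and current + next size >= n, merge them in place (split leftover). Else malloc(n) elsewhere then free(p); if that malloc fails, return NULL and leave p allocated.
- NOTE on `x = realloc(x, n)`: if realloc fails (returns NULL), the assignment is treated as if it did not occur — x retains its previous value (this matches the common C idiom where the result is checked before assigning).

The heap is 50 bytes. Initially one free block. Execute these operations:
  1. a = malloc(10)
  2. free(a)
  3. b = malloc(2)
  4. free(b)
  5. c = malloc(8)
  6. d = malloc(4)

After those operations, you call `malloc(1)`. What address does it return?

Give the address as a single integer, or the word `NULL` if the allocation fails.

Op 1: a = malloc(10) -> a = 0; heap: [0-9 ALLOC][10-49 FREE]
Op 2: free(a) -> (freed a); heap: [0-49 FREE]
Op 3: b = malloc(2) -> b = 0; heap: [0-1 ALLOC][2-49 FREE]
Op 4: free(b) -> (freed b); heap: [0-49 FREE]
Op 5: c = malloc(8) -> c = 0; heap: [0-7 ALLOC][8-49 FREE]
Op 6: d = malloc(4) -> d = 8; heap: [0-7 ALLOC][8-11 ALLOC][12-49 FREE]
malloc(1): first-fit scan over [0-7 ALLOC][8-11 ALLOC][12-49 FREE] -> 12

Answer: 12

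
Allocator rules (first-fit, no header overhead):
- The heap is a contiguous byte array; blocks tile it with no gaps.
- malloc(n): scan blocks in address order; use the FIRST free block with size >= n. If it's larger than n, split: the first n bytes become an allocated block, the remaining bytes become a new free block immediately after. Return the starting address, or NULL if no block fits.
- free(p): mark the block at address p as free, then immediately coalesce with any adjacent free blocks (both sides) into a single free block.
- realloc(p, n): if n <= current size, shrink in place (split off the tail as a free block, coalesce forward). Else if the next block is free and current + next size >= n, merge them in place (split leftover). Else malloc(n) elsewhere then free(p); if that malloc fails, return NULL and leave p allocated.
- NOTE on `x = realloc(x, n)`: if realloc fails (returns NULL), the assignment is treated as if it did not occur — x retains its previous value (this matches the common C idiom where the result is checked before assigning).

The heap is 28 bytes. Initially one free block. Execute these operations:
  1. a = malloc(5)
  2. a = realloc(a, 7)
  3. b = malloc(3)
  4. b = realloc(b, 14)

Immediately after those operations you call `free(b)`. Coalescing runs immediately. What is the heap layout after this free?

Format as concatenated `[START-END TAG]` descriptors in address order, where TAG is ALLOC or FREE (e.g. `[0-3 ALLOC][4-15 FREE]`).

Answer: [0-6 ALLOC][7-27 FREE]

Derivation:
Op 1: a = malloc(5) -> a = 0; heap: [0-4 ALLOC][5-27 FREE]
Op 2: a = realloc(a, 7) -> a = 0; heap: [0-6 ALLOC][7-27 FREE]
Op 3: b = malloc(3) -> b = 7; heap: [0-6 ALLOC][7-9 ALLOC][10-27 FREE]
Op 4: b = realloc(b, 14) -> b = 7; heap: [0-6 ALLOC][7-20 ALLOC][21-27 FREE]
free(b): b = 7 -> block [7-20 ALLOC]; mark free, coalesce with adjacent free neighbors -> [0-6 ALLOC][7-27 FREE]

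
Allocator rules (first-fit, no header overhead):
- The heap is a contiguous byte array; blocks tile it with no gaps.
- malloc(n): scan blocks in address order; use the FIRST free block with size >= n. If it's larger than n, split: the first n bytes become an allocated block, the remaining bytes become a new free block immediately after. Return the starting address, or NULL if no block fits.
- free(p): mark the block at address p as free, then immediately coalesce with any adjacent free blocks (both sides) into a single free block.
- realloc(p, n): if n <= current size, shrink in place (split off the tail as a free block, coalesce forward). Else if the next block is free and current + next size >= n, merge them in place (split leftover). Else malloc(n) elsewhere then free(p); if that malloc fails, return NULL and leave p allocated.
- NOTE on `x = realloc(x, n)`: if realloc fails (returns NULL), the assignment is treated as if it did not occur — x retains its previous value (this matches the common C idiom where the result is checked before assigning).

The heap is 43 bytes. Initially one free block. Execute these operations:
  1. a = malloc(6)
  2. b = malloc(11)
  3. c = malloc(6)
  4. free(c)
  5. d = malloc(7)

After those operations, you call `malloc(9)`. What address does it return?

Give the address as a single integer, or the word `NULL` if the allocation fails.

Answer: 24

Derivation:
Op 1: a = malloc(6) -> a = 0; heap: [0-5 ALLOC][6-42 FREE]
Op 2: b = malloc(11) -> b = 6; heap: [0-5 ALLOC][6-16 ALLOC][17-42 FREE]
Op 3: c = malloc(6) -> c = 17; heap: [0-5 ALLOC][6-16 ALLOC][17-22 ALLOC][23-42 FREE]
Op 4: free(c) -> (freed c); heap: [0-5 ALLOC][6-16 ALLOC][17-42 FREE]
Op 5: d = malloc(7) -> d = 17; heap: [0-5 ALLOC][6-16 ALLOC][17-23 ALLOC][24-42 FREE]
malloc(9): first-fit scan over [0-5 ALLOC][6-16 ALLOC][17-23 ALLOC][24-42 FREE] -> 24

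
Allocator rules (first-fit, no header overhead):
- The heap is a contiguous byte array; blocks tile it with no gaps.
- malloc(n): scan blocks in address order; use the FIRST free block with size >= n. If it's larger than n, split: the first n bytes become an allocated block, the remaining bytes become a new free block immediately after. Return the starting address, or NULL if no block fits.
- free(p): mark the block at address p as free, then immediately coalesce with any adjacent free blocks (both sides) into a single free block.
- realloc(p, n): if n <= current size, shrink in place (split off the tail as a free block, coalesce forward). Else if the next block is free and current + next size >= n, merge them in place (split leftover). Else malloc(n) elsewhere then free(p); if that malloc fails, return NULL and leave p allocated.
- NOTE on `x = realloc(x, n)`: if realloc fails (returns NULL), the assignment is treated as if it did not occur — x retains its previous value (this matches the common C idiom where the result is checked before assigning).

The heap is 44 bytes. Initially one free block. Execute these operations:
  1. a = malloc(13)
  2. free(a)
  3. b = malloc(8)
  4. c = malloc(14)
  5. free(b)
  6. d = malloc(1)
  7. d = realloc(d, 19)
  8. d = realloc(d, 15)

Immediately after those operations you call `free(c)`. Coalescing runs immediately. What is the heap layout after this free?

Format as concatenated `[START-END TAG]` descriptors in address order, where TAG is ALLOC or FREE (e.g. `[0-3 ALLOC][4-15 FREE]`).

Answer: [0-21 FREE][22-36 ALLOC][37-43 FREE]

Derivation:
Op 1: a = malloc(13) -> a = 0; heap: [0-12 ALLOC][13-43 FREE]
Op 2: free(a) -> (freed a); heap: [0-43 FREE]
Op 3: b = malloc(8) -> b = 0; heap: [0-7 ALLOC][8-43 FREE]
Op 4: c = malloc(14) -> c = 8; heap: [0-7 ALLOC][8-21 ALLOC][22-43 FREE]
Op 5: free(b) -> (freed b); heap: [0-7 FREE][8-21 ALLOC][22-43 FREE]
Op 6: d = malloc(1) -> d = 0; heap: [0-0 ALLOC][1-7 FREE][8-21 ALLOC][22-43 FREE]
Op 7: d = realloc(d, 19) -> d = 22; heap: [0-7 FREE][8-21 ALLOC][22-40 ALLOC][41-43 FREE]
Op 8: d = realloc(d, 15) -> d = 22; heap: [0-7 FREE][8-21 ALLOC][22-36 ALLOC][37-43 FREE]
free(c): c = 8 -> block [8-21 ALLOC]; mark free, coalesce with adjacent free neighbors -> [0-21 FREE][22-36 ALLOC][37-43 FREE]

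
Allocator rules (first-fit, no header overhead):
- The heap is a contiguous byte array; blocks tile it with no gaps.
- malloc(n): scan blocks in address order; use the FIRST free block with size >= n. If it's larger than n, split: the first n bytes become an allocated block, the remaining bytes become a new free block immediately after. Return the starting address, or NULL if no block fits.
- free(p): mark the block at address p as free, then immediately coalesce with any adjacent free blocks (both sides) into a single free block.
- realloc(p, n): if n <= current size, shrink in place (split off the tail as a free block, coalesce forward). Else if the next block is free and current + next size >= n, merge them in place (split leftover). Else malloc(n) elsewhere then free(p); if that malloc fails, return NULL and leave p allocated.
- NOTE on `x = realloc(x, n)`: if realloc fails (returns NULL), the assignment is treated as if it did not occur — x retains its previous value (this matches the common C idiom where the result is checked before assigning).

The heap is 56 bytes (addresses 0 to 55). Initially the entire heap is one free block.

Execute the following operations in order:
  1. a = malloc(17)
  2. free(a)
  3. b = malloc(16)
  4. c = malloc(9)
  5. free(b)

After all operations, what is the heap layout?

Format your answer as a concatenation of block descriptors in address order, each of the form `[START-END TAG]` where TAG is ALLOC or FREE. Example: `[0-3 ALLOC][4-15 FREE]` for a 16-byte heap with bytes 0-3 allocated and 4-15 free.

Op 1: a = malloc(17) -> a = 0; heap: [0-16 ALLOC][17-55 FREE]
Op 2: free(a) -> (freed a); heap: [0-55 FREE]
Op 3: b = malloc(16) -> b = 0; heap: [0-15 ALLOC][16-55 FREE]
Op 4: c = malloc(9) -> c = 16; heap: [0-15 ALLOC][16-24 ALLOC][25-55 FREE]
Op 5: free(b) -> (freed b); heap: [0-15 FREE][16-24 ALLOC][25-55 FREE]

Answer: [0-15 FREE][16-24 ALLOC][25-55 FREE]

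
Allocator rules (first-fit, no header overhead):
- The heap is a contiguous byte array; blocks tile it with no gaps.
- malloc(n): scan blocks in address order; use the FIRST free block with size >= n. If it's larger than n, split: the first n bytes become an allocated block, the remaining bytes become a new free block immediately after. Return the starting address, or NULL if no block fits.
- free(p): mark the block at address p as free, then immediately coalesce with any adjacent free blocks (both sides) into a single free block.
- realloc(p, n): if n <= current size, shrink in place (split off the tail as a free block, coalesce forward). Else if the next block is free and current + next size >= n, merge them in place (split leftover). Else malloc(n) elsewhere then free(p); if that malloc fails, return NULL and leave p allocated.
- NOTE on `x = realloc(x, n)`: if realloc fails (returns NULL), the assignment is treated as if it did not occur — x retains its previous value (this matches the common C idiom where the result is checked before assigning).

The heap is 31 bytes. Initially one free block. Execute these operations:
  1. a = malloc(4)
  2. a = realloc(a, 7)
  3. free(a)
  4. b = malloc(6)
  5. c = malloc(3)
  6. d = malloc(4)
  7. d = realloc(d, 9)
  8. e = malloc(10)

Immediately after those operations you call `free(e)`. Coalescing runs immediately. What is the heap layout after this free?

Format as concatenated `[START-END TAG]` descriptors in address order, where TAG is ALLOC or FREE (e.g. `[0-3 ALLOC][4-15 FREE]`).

Answer: [0-5 ALLOC][6-8 ALLOC][9-17 ALLOC][18-30 FREE]

Derivation:
Op 1: a = malloc(4) -> a = 0; heap: [0-3 ALLOC][4-30 FREE]
Op 2: a = realloc(a, 7) -> a = 0; heap: [0-6 ALLOC][7-30 FREE]
Op 3: free(a) -> (freed a); heap: [0-30 FREE]
Op 4: b = malloc(6) -> b = 0; heap: [0-5 ALLOC][6-30 FREE]
Op 5: c = malloc(3) -> c = 6; heap: [0-5 ALLOC][6-8 ALLOC][9-30 FREE]
Op 6: d = malloc(4) -> d = 9; heap: [0-5 ALLOC][6-8 ALLOC][9-12 ALLOC][13-30 FREE]
Op 7: d = realloc(d, 9) -> d = 9; heap: [0-5 ALLOC][6-8 ALLOC][9-17 ALLOC][18-30 FREE]
Op 8: e = malloc(10) -> e = 18; heap: [0-5 ALLOC][6-8 ALLOC][9-17 ALLOC][18-27 ALLOC][28-30 FREE]
free(e): e = 18 -> block [18-27 ALLOC]; mark free, coalesce with adjacent free neighbors -> [0-5 ALLOC][6-8 ALLOC][9-17 ALLOC][18-30 FREE]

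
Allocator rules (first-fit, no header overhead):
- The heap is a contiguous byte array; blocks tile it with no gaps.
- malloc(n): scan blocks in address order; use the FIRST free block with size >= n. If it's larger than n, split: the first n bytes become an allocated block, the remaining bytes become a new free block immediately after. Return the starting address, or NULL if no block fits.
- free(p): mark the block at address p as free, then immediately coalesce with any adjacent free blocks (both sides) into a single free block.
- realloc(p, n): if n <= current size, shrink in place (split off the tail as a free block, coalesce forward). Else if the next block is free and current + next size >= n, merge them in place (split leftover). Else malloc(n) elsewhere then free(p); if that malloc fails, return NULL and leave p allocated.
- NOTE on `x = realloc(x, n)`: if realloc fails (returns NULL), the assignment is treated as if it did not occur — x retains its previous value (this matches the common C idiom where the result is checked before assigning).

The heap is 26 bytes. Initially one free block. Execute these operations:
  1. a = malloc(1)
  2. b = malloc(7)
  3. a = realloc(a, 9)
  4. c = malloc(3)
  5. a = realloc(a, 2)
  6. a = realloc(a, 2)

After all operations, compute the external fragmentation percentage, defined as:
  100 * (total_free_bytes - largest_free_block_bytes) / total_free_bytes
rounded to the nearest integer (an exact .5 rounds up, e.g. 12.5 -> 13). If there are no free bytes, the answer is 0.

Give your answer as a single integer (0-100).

Op 1: a = malloc(1) -> a = 0; heap: [0-0 ALLOC][1-25 FREE]
Op 2: b = malloc(7) -> b = 1; heap: [0-0 ALLOC][1-7 ALLOC][8-25 FREE]
Op 3: a = realloc(a, 9) -> a = 8; heap: [0-0 FREE][1-7 ALLOC][8-16 ALLOC][17-25 FREE]
Op 4: c = malloc(3) -> c = 17; heap: [0-0 FREE][1-7 ALLOC][8-16 ALLOC][17-19 ALLOC][20-25 FREE]
Op 5: a = realloc(a, 2) -> a = 8; heap: [0-0 FREE][1-7 ALLOC][8-9 ALLOC][10-16 FREE][17-19 ALLOC][20-25 FREE]
Op 6: a = realloc(a, 2) -> a = 8; heap: [0-0 FREE][1-7 ALLOC][8-9 ALLOC][10-16 FREE][17-19 ALLOC][20-25 FREE]
Free blocks: [1 7 6] total_free=14 largest=7 -> 100*(14-7)/14 = 700/14 = 50

Answer: 50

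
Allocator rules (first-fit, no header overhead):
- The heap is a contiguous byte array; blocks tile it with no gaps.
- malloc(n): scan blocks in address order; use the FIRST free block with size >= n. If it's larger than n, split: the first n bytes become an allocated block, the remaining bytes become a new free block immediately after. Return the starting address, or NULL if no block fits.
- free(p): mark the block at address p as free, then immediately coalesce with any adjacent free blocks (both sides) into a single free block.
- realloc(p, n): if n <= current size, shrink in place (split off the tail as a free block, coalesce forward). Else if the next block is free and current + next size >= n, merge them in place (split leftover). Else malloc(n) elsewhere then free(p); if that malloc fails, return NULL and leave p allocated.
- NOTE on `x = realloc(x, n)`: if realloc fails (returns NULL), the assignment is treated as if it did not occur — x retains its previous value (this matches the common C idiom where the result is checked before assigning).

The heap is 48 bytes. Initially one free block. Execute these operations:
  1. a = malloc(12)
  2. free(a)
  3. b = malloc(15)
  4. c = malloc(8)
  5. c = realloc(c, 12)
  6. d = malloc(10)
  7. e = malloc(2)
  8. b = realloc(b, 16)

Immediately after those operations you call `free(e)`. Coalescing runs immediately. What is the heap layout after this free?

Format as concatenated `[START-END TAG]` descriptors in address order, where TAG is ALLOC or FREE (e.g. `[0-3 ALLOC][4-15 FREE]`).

Op 1: a = malloc(12) -> a = 0; heap: [0-11 ALLOC][12-47 FREE]
Op 2: free(a) -> (freed a); heap: [0-47 FREE]
Op 3: b = malloc(15) -> b = 0; heap: [0-14 ALLOC][15-47 FREE]
Op 4: c = malloc(8) -> c = 15; heap: [0-14 ALLOC][15-22 ALLOC][23-47 FREE]
Op 5: c = realloc(c, 12) -> c = 15; heap: [0-14 ALLOC][15-26 ALLOC][27-47 FREE]
Op 6: d = malloc(10) -> d = 27; heap: [0-14 ALLOC][15-26 ALLOC][27-36 ALLOC][37-47 FREE]
Op 7: e = malloc(2) -> e = 37; heap: [0-14 ALLOC][15-26 ALLOC][27-36 ALLOC][37-38 ALLOC][39-47 FREE]
Op 8: b = realloc(b, 16) -> NULL (b unchanged); heap: [0-14 ALLOC][15-26 ALLOC][27-36 ALLOC][37-38 ALLOC][39-47 FREE]
free(e): e = 37 -> block [37-38 ALLOC]; mark free, coalesce with adjacent free neighbors -> [0-14 ALLOC][15-26 ALLOC][27-36 ALLOC][37-47 FREE]

Answer: [0-14 ALLOC][15-26 ALLOC][27-36 ALLOC][37-47 FREE]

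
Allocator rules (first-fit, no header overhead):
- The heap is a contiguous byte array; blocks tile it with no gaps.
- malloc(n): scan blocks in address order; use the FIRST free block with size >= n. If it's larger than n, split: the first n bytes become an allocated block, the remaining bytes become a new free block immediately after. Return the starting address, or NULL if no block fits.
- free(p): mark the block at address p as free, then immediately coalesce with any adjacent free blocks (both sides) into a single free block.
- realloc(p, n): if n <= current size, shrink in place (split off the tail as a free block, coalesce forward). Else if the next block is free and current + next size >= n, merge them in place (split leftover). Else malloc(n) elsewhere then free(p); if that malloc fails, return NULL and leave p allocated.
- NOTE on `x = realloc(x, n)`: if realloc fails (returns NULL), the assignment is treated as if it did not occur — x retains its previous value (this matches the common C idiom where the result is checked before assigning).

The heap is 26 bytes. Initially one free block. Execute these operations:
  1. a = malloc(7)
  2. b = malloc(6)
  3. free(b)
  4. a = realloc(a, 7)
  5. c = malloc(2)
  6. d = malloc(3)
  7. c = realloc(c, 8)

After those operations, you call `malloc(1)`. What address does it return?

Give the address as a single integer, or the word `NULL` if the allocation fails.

Op 1: a = malloc(7) -> a = 0; heap: [0-6 ALLOC][7-25 FREE]
Op 2: b = malloc(6) -> b = 7; heap: [0-6 ALLOC][7-12 ALLOC][13-25 FREE]
Op 3: free(b) -> (freed b); heap: [0-6 ALLOC][7-25 FREE]
Op 4: a = realloc(a, 7) -> a = 0; heap: [0-6 ALLOC][7-25 FREE]
Op 5: c = malloc(2) -> c = 7; heap: [0-6 ALLOC][7-8 ALLOC][9-25 FREE]
Op 6: d = malloc(3) -> d = 9; heap: [0-6 ALLOC][7-8 ALLOC][9-11 ALLOC][12-25 FREE]
Op 7: c = realloc(c, 8) -> c = 12; heap: [0-6 ALLOC][7-8 FREE][9-11 ALLOC][12-19 ALLOC][20-25 FREE]
malloc(1): first-fit scan over [0-6 ALLOC][7-8 FREE][9-11 ALLOC][12-19 ALLOC][20-25 FREE] -> 7

Answer: 7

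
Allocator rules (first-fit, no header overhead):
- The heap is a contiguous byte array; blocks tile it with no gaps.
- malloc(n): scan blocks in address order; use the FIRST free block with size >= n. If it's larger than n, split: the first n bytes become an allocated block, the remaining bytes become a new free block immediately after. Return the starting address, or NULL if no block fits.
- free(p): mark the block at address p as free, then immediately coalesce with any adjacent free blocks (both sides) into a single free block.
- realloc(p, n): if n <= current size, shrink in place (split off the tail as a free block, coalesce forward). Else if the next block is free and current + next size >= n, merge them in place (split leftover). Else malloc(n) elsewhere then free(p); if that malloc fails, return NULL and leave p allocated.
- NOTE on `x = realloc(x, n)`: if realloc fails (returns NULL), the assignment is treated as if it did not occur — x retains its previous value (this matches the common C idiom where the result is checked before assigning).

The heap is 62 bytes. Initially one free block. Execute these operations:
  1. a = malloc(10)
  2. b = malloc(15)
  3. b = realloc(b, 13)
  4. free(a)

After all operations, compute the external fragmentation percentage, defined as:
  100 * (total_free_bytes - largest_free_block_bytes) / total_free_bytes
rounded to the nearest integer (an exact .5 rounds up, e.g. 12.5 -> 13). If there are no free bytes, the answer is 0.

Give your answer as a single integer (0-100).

Op 1: a = malloc(10) -> a = 0; heap: [0-9 ALLOC][10-61 FREE]
Op 2: b = malloc(15) -> b = 10; heap: [0-9 ALLOC][10-24 ALLOC][25-61 FREE]
Op 3: b = realloc(b, 13) -> b = 10; heap: [0-9 ALLOC][10-22 ALLOC][23-61 FREE]
Op 4: free(a) -> (freed a); heap: [0-9 FREE][10-22 ALLOC][23-61 FREE]
Free blocks: [10 39] total_free=49 largest=39 -> 100*(49-39)/49 = 1000/49 ≈ 20.408 -> rounds to 20

Answer: 20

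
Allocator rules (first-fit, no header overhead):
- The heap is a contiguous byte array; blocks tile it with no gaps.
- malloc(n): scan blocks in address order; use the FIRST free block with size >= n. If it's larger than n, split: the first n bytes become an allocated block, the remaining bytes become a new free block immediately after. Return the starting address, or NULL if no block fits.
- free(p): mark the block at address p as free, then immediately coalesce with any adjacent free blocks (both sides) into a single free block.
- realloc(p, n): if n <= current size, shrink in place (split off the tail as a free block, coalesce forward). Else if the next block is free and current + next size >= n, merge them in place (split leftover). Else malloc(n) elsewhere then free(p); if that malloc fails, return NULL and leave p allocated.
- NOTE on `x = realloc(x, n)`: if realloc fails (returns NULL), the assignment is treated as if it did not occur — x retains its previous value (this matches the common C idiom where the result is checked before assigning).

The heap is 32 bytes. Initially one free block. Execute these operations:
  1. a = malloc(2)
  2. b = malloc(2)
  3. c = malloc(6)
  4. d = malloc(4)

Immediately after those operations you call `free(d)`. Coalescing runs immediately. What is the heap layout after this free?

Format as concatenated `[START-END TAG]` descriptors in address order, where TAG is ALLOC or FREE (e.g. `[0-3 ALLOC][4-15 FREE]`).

Answer: [0-1 ALLOC][2-3 ALLOC][4-9 ALLOC][10-31 FREE]

Derivation:
Op 1: a = malloc(2) -> a = 0; heap: [0-1 ALLOC][2-31 FREE]
Op 2: b = malloc(2) -> b = 2; heap: [0-1 ALLOC][2-3 ALLOC][4-31 FREE]
Op 3: c = malloc(6) -> c = 4; heap: [0-1 ALLOC][2-3 ALLOC][4-9 ALLOC][10-31 FREE]
Op 4: d = malloc(4) -> d = 10; heap: [0-1 ALLOC][2-3 ALLOC][4-9 ALLOC][10-13 ALLOC][14-31 FREE]
free(d): d = 10 -> block [10-13 ALLOC]; mark free, coalesce with adjacent free neighbors -> [0-1 ALLOC][2-3 ALLOC][4-9 ALLOC][10-31 FREE]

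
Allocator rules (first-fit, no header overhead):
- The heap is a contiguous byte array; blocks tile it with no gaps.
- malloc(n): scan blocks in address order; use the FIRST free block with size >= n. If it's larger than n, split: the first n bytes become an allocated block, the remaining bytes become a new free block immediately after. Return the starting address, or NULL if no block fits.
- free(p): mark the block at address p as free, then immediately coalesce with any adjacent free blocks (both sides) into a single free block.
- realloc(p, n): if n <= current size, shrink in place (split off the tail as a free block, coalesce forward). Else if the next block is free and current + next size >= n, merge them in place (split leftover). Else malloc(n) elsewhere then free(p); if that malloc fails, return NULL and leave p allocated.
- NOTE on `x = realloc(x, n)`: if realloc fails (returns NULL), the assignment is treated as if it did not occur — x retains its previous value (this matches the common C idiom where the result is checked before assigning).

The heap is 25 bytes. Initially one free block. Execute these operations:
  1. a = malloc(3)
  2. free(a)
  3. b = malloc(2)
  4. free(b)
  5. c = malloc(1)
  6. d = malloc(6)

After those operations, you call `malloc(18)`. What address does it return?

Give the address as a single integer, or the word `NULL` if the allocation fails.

Answer: 7

Derivation:
Op 1: a = malloc(3) -> a = 0; heap: [0-2 ALLOC][3-24 FREE]
Op 2: free(a) -> (freed a); heap: [0-24 FREE]
Op 3: b = malloc(2) -> b = 0; heap: [0-1 ALLOC][2-24 FREE]
Op 4: free(b) -> (freed b); heap: [0-24 FREE]
Op 5: c = malloc(1) -> c = 0; heap: [0-0 ALLOC][1-24 FREE]
Op 6: d = malloc(6) -> d = 1; heap: [0-0 ALLOC][1-6 ALLOC][7-24 FREE]
malloc(18): first-fit scan over [0-0 ALLOC][1-6 ALLOC][7-24 FREE] -> 7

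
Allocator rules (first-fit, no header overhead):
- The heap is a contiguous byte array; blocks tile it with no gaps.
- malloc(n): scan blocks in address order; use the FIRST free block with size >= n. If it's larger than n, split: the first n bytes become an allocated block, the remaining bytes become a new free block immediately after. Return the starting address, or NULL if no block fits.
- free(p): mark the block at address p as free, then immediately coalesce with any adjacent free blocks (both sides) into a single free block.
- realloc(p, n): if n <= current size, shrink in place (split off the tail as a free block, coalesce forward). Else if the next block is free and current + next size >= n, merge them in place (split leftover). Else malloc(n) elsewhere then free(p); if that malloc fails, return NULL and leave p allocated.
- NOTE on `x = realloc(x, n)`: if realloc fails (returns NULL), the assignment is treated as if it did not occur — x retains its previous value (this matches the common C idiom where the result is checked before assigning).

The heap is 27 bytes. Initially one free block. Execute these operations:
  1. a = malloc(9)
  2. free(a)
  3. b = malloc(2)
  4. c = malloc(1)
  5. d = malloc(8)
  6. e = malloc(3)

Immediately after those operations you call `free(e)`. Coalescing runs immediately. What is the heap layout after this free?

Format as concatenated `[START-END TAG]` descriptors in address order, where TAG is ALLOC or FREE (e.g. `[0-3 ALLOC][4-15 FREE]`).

Answer: [0-1 ALLOC][2-2 ALLOC][3-10 ALLOC][11-26 FREE]

Derivation:
Op 1: a = malloc(9) -> a = 0; heap: [0-8 ALLOC][9-26 FREE]
Op 2: free(a) -> (freed a); heap: [0-26 FREE]
Op 3: b = malloc(2) -> b = 0; heap: [0-1 ALLOC][2-26 FREE]
Op 4: c = malloc(1) -> c = 2; heap: [0-1 ALLOC][2-2 ALLOC][3-26 FREE]
Op 5: d = malloc(8) -> d = 3; heap: [0-1 ALLOC][2-2 ALLOC][3-10 ALLOC][11-26 FREE]
Op 6: e = malloc(3) -> e = 11; heap: [0-1 ALLOC][2-2 ALLOC][3-10 ALLOC][11-13 ALLOC][14-26 FREE]
free(e): e = 11 -> block [11-13 ALLOC]; mark free, coalesce with adjacent free neighbors -> [0-1 ALLOC][2-2 ALLOC][3-10 ALLOC][11-26 FREE]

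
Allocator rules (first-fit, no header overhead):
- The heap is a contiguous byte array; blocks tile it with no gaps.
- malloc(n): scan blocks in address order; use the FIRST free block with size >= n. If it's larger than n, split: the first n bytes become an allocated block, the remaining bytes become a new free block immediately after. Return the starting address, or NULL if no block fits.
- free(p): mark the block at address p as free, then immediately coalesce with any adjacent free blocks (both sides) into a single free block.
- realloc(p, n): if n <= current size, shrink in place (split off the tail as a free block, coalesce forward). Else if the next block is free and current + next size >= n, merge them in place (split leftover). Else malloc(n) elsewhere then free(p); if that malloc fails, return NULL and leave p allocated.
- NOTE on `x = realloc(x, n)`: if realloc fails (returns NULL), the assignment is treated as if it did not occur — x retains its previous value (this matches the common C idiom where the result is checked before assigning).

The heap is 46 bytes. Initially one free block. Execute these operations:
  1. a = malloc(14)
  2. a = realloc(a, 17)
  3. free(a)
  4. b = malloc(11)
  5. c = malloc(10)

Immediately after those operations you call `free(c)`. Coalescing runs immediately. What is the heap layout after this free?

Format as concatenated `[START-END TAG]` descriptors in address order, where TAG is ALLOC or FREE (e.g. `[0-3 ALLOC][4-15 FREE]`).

Op 1: a = malloc(14) -> a = 0; heap: [0-13 ALLOC][14-45 FREE]
Op 2: a = realloc(a, 17) -> a = 0; heap: [0-16 ALLOC][17-45 FREE]
Op 3: free(a) -> (freed a); heap: [0-45 FREE]
Op 4: b = malloc(11) -> b = 0; heap: [0-10 ALLOC][11-45 FREE]
Op 5: c = malloc(10) -> c = 11; heap: [0-10 ALLOC][11-20 ALLOC][21-45 FREE]
free(c): c = 11 -> block [11-20 ALLOC]; mark free, coalesce with adjacent free neighbors -> [0-10 ALLOC][11-45 FREE]

Answer: [0-10 ALLOC][11-45 FREE]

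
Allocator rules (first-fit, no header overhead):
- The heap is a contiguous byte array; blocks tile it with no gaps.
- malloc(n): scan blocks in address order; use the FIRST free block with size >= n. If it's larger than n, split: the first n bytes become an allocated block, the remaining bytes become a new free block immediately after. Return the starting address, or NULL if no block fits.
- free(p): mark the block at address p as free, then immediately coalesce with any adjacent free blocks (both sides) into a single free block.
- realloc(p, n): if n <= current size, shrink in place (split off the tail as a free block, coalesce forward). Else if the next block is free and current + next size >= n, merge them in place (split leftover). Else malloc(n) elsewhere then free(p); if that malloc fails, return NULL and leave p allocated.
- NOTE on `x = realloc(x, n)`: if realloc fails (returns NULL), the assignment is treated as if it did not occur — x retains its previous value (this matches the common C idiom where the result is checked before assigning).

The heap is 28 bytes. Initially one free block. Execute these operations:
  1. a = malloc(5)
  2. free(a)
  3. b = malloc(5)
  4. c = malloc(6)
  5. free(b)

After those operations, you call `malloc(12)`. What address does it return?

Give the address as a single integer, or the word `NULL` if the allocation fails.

Op 1: a = malloc(5) -> a = 0; heap: [0-4 ALLOC][5-27 FREE]
Op 2: free(a) -> (freed a); heap: [0-27 FREE]
Op 3: b = malloc(5) -> b = 0; heap: [0-4 ALLOC][5-27 FREE]
Op 4: c = malloc(6) -> c = 5; heap: [0-4 ALLOC][5-10 ALLOC][11-27 FREE]
Op 5: free(b) -> (freed b); heap: [0-4 FREE][5-10 ALLOC][11-27 FREE]
malloc(12): first-fit scan over [0-4 FREE][5-10 ALLOC][11-27 FREE] -> 11

Answer: 11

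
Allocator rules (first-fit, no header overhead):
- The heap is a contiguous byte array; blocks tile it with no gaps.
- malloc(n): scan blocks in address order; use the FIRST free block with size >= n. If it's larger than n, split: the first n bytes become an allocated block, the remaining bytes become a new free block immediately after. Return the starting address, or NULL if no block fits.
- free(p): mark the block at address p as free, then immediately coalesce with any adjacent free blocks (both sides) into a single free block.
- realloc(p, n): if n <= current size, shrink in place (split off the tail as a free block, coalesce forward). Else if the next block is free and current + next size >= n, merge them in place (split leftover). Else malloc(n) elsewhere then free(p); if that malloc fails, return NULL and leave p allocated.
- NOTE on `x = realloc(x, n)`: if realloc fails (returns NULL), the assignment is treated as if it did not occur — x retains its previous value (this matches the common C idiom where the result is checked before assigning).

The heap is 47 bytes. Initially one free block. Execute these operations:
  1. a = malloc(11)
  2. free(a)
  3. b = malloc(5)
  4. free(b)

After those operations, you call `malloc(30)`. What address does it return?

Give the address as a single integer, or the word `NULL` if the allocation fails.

Op 1: a = malloc(11) -> a = 0; heap: [0-10 ALLOC][11-46 FREE]
Op 2: free(a) -> (freed a); heap: [0-46 FREE]
Op 3: b = malloc(5) -> b = 0; heap: [0-4 ALLOC][5-46 FREE]
Op 4: free(b) -> (freed b); heap: [0-46 FREE]
malloc(30): first-fit scan over [0-46 FREE] -> 0

Answer: 0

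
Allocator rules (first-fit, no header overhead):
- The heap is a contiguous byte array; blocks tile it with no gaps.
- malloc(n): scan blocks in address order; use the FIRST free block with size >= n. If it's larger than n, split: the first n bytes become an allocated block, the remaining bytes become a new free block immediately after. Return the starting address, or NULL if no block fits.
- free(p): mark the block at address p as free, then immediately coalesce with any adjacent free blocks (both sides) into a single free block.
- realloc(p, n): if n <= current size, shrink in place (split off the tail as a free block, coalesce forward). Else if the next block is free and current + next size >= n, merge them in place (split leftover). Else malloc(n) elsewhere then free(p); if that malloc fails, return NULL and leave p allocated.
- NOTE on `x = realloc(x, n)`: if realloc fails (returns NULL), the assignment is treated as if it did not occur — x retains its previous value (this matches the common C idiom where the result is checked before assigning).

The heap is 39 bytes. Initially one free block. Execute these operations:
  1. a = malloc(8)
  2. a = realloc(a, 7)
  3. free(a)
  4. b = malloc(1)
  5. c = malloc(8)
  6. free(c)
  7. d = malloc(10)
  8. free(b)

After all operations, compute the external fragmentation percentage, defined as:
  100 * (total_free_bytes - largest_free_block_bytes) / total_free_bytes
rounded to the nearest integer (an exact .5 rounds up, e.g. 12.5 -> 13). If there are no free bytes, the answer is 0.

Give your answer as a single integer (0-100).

Answer: 3

Derivation:
Op 1: a = malloc(8) -> a = 0; heap: [0-7 ALLOC][8-38 FREE]
Op 2: a = realloc(a, 7) -> a = 0; heap: [0-6 ALLOC][7-38 FREE]
Op 3: free(a) -> (freed a); heap: [0-38 FREE]
Op 4: b = malloc(1) -> b = 0; heap: [0-0 ALLOC][1-38 FREE]
Op 5: c = malloc(8) -> c = 1; heap: [0-0 ALLOC][1-8 ALLOC][9-38 FREE]
Op 6: free(c) -> (freed c); heap: [0-0 ALLOC][1-38 FREE]
Op 7: d = malloc(10) -> d = 1; heap: [0-0 ALLOC][1-10 ALLOC][11-38 FREE]
Op 8: free(b) -> (freed b); heap: [0-0 FREE][1-10 ALLOC][11-38 FREE]
Free blocks: [1 28] total_free=29 largest=28 -> 100*(29-28)/29 = 100/29 ≈ 3.448 -> rounds to 3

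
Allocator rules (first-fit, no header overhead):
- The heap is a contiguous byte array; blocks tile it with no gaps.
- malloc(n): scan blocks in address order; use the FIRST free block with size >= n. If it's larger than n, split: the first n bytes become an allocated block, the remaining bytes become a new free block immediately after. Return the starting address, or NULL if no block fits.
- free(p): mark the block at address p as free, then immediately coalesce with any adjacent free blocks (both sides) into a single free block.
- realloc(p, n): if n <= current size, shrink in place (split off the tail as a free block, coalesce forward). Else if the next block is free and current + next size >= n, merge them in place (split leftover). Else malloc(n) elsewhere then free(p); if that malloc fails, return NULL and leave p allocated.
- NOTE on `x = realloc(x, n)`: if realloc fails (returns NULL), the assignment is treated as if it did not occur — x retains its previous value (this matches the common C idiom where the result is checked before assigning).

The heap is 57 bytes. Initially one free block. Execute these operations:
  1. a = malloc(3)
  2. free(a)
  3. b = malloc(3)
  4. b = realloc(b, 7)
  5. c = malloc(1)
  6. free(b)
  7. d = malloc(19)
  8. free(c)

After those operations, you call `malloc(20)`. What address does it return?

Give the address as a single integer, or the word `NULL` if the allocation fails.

Op 1: a = malloc(3) -> a = 0; heap: [0-2 ALLOC][3-56 FREE]
Op 2: free(a) -> (freed a); heap: [0-56 FREE]
Op 3: b = malloc(3) -> b = 0; heap: [0-2 ALLOC][3-56 FREE]
Op 4: b = realloc(b, 7) -> b = 0; heap: [0-6 ALLOC][7-56 FREE]
Op 5: c = malloc(1) -> c = 7; heap: [0-6 ALLOC][7-7 ALLOC][8-56 FREE]
Op 6: free(b) -> (freed b); heap: [0-6 FREE][7-7 ALLOC][8-56 FREE]
Op 7: d = malloc(19) -> d = 8; heap: [0-6 FREE][7-7 ALLOC][8-26 ALLOC][27-56 FREE]
Op 8: free(c) -> (freed c); heap: [0-7 FREE][8-26 ALLOC][27-56 FREE]
malloc(20): first-fit scan over [0-7 FREE][8-26 ALLOC][27-56 FREE] -> 27

Answer: 27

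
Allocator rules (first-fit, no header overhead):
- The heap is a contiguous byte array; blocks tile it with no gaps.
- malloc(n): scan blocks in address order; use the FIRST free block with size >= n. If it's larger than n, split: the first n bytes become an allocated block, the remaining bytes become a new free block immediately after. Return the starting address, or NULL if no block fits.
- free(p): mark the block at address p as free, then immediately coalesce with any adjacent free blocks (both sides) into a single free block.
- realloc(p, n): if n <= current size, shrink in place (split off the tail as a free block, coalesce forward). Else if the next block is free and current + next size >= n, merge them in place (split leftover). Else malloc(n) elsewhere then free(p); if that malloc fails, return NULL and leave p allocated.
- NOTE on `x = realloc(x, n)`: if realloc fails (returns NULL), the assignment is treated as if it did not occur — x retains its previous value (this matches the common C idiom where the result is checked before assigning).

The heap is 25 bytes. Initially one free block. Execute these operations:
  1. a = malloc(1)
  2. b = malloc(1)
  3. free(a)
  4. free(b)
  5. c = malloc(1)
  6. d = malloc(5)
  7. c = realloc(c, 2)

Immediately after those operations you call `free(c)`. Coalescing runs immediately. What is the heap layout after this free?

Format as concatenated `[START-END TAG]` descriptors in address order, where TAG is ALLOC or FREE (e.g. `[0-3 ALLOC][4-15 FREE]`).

Answer: [0-0 FREE][1-5 ALLOC][6-24 FREE]

Derivation:
Op 1: a = malloc(1) -> a = 0; heap: [0-0 ALLOC][1-24 FREE]
Op 2: b = malloc(1) -> b = 1; heap: [0-0 ALLOC][1-1 ALLOC][2-24 FREE]
Op 3: free(a) -> (freed a); heap: [0-0 FREE][1-1 ALLOC][2-24 FREE]
Op 4: free(b) -> (freed b); heap: [0-24 FREE]
Op 5: c = malloc(1) -> c = 0; heap: [0-0 ALLOC][1-24 FREE]
Op 6: d = malloc(5) -> d = 1; heap: [0-0 ALLOC][1-5 ALLOC][6-24 FREE]
Op 7: c = realloc(c, 2) -> c = 6; heap: [0-0 FREE][1-5 ALLOC][6-7 ALLOC][8-24 FREE]
free(c): c = 6 -> block [6-7 ALLOC]; mark free, coalesce with adjacent free neighbors -> [0-0 FREE][1-5 ALLOC][6-24 FREE]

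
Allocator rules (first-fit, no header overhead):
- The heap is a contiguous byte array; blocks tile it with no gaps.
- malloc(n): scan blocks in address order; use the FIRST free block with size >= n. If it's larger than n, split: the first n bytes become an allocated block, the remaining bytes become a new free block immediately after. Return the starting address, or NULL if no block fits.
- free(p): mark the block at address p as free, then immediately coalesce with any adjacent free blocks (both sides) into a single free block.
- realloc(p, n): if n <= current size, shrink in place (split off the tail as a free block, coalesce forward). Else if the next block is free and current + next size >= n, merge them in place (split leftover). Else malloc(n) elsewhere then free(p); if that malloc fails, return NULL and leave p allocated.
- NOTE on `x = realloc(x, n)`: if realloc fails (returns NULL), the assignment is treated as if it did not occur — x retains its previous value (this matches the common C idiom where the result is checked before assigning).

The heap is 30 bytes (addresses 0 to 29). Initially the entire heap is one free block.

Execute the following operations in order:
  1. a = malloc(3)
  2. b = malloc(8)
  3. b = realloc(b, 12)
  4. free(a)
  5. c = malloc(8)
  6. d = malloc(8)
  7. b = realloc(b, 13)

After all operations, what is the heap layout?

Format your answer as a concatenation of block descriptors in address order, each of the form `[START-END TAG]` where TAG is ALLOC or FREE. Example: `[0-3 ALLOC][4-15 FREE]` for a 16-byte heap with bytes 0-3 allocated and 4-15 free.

Answer: [0-2 FREE][3-14 ALLOC][15-22 ALLOC][23-29 FREE]

Derivation:
Op 1: a = malloc(3) -> a = 0; heap: [0-2 ALLOC][3-29 FREE]
Op 2: b = malloc(8) -> b = 3; heap: [0-2 ALLOC][3-10 ALLOC][11-29 FREE]
Op 3: b = realloc(b, 12) -> b = 3; heap: [0-2 ALLOC][3-14 ALLOC][15-29 FREE]
Op 4: free(a) -> (freed a); heap: [0-2 FREE][3-14 ALLOC][15-29 FREE]
Op 5: c = malloc(8) -> c = 15; heap: [0-2 FREE][3-14 ALLOC][15-22 ALLOC][23-29 FREE]
Op 6: d = malloc(8) -> d = NULL; heap: [0-2 FREE][3-14 ALLOC][15-22 ALLOC][23-29 FREE]
Op 7: b = realloc(b, 13) -> NULL (b unchanged); heap: [0-2 FREE][3-14 ALLOC][15-22 ALLOC][23-29 FREE]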